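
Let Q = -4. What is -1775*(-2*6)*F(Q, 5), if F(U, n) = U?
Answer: -85200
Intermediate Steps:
-1775*(-2*6)*F(Q, 5) = -1775*(-2*6)*(-4) = -(-21300)*(-4) = -1775*48 = -85200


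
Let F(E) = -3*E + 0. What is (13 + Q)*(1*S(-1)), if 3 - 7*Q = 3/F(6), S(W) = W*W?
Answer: 565/42 ≈ 13.452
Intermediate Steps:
S(W) = W²
F(E) = -3*E
Q = 19/42 (Q = 3/7 - 3/(7*((-3*6))) = 3/7 - 3/(7*(-18)) = 3/7 - 3*(-1)/(7*18) = 3/7 - ⅐*(-⅙) = 3/7 + 1/42 = 19/42 ≈ 0.45238)
(13 + Q)*(1*S(-1)) = (13 + 19/42)*(1*(-1)²) = 565*(1*1)/42 = (565/42)*1 = 565/42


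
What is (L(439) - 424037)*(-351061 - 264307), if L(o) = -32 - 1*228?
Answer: 261098796296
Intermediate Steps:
L(o) = -260 (L(o) = -32 - 228 = -260)
(L(439) - 424037)*(-351061 - 264307) = (-260 - 424037)*(-351061 - 264307) = -424297*(-615368) = 261098796296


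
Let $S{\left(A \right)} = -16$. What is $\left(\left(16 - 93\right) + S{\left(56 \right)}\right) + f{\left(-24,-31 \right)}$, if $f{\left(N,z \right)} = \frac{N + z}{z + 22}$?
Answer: $- \frac{782}{9} \approx -86.889$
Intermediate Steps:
$f{\left(N,z \right)} = \frac{N + z}{22 + z}$
$\left(\left(16 - 93\right) + S{\left(56 \right)}\right) + f{\left(-24,-31 \right)} = \left(\left(16 - 93\right) - 16\right) + \frac{-24 - 31}{22 - 31} = \left(-77 - 16\right) + \frac{1}{-9} \left(-55\right) = -93 - - \frac{55}{9} = -93 + \frac{55}{9} = - \frac{782}{9}$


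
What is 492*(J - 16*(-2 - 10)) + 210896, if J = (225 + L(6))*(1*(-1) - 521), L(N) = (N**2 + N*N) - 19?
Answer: -71091712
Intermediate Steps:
L(N) = -19 + 2*N**2 (L(N) = (N**2 + N**2) - 19 = 2*N**2 - 19 = -19 + 2*N**2)
J = -145116 (J = (225 + (-19 + 2*6**2))*(1*(-1) - 521) = (225 + (-19 + 2*36))*(-1 - 521) = (225 + (-19 + 72))*(-522) = (225 + 53)*(-522) = 278*(-522) = -145116)
492*(J - 16*(-2 - 10)) + 210896 = 492*(-145116 - 16*(-2 - 10)) + 210896 = 492*(-145116 - 16*(-12)) + 210896 = 492*(-145116 + 192) + 210896 = 492*(-144924) + 210896 = -71302608 + 210896 = -71091712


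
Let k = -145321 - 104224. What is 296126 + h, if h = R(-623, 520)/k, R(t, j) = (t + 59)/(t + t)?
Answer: 46037683143128/155466535 ≈ 2.9613e+5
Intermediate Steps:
k = -249545
R(t, j) = (59 + t)/(2*t) (R(t, j) = (59 + t)/((2*t)) = (59 + t)*(1/(2*t)) = (59 + t)/(2*t))
h = -282/155466535 (h = ((½)*(59 - 623)/(-623))/(-249545) = ((½)*(-1/623)*(-564))*(-1/249545) = (282/623)*(-1/249545) = -282/155466535 ≈ -1.8139e-6)
296126 + h = 296126 - 282/155466535 = 46037683143128/155466535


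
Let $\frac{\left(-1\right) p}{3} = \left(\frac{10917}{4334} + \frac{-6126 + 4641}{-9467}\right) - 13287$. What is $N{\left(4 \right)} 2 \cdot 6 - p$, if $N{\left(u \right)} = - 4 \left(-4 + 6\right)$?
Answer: $- \frac{1639105469259}{41029978} \approx -39949.0$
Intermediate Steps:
$N{\left(u \right)} = -8$ ($N{\left(u \right)} = \left(-4\right) 2 = -8$)
$p = \frac{1635166591371}{41029978}$ ($p = - 3 \left(\left(\frac{10917}{4334} + \frac{-6126 + 4641}{-9467}\right) - 13287\right) = - 3 \left(\left(10917 \cdot \frac{1}{4334} - - \frac{1485}{9467}\right) - 13287\right) = - 3 \left(\left(\frac{10917}{4334} + \frac{1485}{9467}\right) - 13287\right) = - 3 \left(\frac{109787229}{41029978} - 13287\right) = \left(-3\right) \left(- \frac{545055530457}{41029978}\right) = \frac{1635166591371}{41029978} \approx 39853.0$)
$N{\left(4 \right)} 2 \cdot 6 - p = \left(-8\right) 2 \cdot 6 - \frac{1635166591371}{41029978} = \left(-16\right) 6 - \frac{1635166591371}{41029978} = -96 - \frac{1635166591371}{41029978} = - \frac{1639105469259}{41029978}$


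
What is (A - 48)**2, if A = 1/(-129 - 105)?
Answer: 126180289/54756 ≈ 2304.4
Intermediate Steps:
A = -1/234 (A = 1/(-234) = -1/234 ≈ -0.0042735)
(A - 48)**2 = (-1/234 - 48)**2 = (-11233/234)**2 = 126180289/54756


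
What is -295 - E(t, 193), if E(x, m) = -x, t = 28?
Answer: -267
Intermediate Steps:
-295 - E(t, 193) = -295 - (-1)*28 = -295 - 1*(-28) = -295 + 28 = -267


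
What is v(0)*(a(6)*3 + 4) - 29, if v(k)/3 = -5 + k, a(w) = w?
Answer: -359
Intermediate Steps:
v(k) = -15 + 3*k (v(k) = 3*(-5 + k) = -15 + 3*k)
v(0)*(a(6)*3 + 4) - 29 = (-15 + 3*0)*(6*3 + 4) - 29 = (-15 + 0)*(18 + 4) - 29 = -15*22 - 29 = -330 - 29 = -359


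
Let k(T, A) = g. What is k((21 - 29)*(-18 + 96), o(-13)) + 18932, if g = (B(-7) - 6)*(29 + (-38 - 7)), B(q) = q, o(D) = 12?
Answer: 19140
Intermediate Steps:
g = 208 (g = (-7 - 6)*(29 + (-38 - 7)) = -13*(29 - 45) = -13*(-16) = 208)
k(T, A) = 208
k((21 - 29)*(-18 + 96), o(-13)) + 18932 = 208 + 18932 = 19140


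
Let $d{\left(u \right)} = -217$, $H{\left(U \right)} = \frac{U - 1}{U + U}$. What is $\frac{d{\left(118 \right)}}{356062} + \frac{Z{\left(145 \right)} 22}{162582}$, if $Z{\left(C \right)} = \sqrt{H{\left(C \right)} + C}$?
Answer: $- \frac{31}{50866} + \frac{187 \sqrt{10585}}{11787195} \approx 0.0010228$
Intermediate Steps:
$H{\left(U \right)} = \frac{-1 + U}{2 U}$
$Z{\left(C \right)} = \sqrt{C + \frac{-1 + C}{2 C}}$ ($Z{\left(C \right)} = \sqrt{\frac{-1 + C}{2 C} + C} = \sqrt{C + \frac{-1 + C}{2 C}}$)
$\frac{d{\left(118 \right)}}{356062} + \frac{Z{\left(145 \right)} 22}{162582} = - \frac{217}{356062} + \frac{\frac{\sqrt{2 - \frac{2}{145} + 4 \cdot 145}}{2} \cdot 22}{162582} = \left(-217\right) \frac{1}{356062} + \frac{\sqrt{2 - \frac{2}{145} + 580}}{2} \cdot 22 \cdot \frac{1}{162582} = - \frac{31}{50866} + \frac{\sqrt{2 - \frac{2}{145} + 580}}{2} \cdot 22 \cdot \frac{1}{162582} = - \frac{31}{50866} + \frac{\sqrt{\frac{84388}{145}}}{2} \cdot 22 \cdot \frac{1}{162582} = - \frac{31}{50866} + \frac{\frac{34}{145} \sqrt{10585}}{2} \cdot 22 \cdot \frac{1}{162582} = - \frac{31}{50866} + \frac{17 \sqrt{10585}}{145} \cdot 22 \cdot \frac{1}{162582} = - \frac{31}{50866} + \frac{374 \sqrt{10585}}{145} \cdot \frac{1}{162582} = - \frac{31}{50866} + \frac{187 \sqrt{10585}}{11787195}$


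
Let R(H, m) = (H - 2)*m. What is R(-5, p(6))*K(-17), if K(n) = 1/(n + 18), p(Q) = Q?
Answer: -42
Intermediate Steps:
K(n) = 1/(18 + n)
R(H, m) = m*(-2 + H) (R(H, m) = (-2 + H)*m = m*(-2 + H))
R(-5, p(6))*K(-17) = (6*(-2 - 5))/(18 - 17) = (6*(-7))/1 = -42*1 = -42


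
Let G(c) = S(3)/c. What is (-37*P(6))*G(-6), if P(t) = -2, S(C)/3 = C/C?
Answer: -37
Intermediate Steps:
S(C) = 3 (S(C) = 3*(C/C) = 3*1 = 3)
G(c) = 3/c
(-37*P(6))*G(-6) = (-37*(-2))*(3/(-6)) = 74*(3*(-1/6)) = 74*(-1/2) = -37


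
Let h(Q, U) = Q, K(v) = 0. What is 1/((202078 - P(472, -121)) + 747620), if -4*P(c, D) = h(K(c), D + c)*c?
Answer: 1/949698 ≈ 1.0530e-6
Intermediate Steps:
P(c, D) = 0 (P(c, D) = -0*c = -¼*0 = 0)
1/((202078 - P(472, -121)) + 747620) = 1/((202078 - 1*0) + 747620) = 1/((202078 + 0) + 747620) = 1/(202078 + 747620) = 1/949698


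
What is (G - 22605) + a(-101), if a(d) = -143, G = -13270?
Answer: -36018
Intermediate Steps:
(G - 22605) + a(-101) = (-13270 - 22605) - 143 = -35875 - 143 = -36018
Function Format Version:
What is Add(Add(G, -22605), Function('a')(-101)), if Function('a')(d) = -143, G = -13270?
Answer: -36018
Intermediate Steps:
Add(Add(G, -22605), Function('a')(-101)) = Add(Add(-13270, -22605), -143) = Add(-35875, -143) = -36018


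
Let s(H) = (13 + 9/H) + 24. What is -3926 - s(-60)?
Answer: -79257/20 ≈ -3962.9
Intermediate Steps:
s(H) = 37 + 9/H
-3926 - s(-60) = -3926 - (37 + 9/(-60)) = -3926 - (37 + 9*(-1/60)) = -3926 - (37 - 3/20) = -3926 - 1*737/20 = -3926 - 737/20 = -79257/20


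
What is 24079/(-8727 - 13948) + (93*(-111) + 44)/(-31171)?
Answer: -517490184/706802425 ≈ -0.73216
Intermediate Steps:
24079/(-8727 - 13948) + (93*(-111) + 44)/(-31171) = 24079/(-22675) + (-10323 + 44)*(-1/31171) = 24079*(-1/22675) - 10279*(-1/31171) = -24079/22675 + 10279/31171 = -517490184/706802425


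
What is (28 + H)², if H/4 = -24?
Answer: 4624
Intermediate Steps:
H = -96 (H = 4*(-24) = -96)
(28 + H)² = (28 - 96)² = (-68)² = 4624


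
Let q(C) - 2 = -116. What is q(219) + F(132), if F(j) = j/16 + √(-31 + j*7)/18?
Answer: -423/4 + √893/18 ≈ -104.09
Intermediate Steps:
q(C) = -114 (q(C) = 2 - 116 = -114)
F(j) = j/16 + √(-31 + 7*j)/18 (F(j) = j*(1/16) + √(-31 + 7*j)*(1/18) = j/16 + √(-31 + 7*j)/18)
q(219) + F(132) = -114 + ((1/16)*132 + √(-31 + 7*132)/18) = -114 + (33/4 + √(-31 + 924)/18) = -114 + (33/4 + √893/18) = -423/4 + √893/18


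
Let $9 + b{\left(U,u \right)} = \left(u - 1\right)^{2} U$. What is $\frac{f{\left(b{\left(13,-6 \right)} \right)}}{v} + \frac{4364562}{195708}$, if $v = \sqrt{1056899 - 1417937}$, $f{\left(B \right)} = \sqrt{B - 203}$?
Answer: $\frac{727427}{32618} - \frac{5 i \sqrt{6137646}}{361038} \approx 22.301 - 0.03431 i$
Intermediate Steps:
$b{\left(U,u \right)} = -9 + U \left(-1 + u\right)^{2}$ ($b{\left(U,u \right)} = -9 + \left(u - 1\right)^{2} U = -9 + \left(-1 + u\right)^{2} U = -9 + U \left(-1 + u\right)^{2}$)
$f{\left(B \right)} = \sqrt{-203 + B}$
$v = i \sqrt{361038}$ ($v = \sqrt{-361038} = i \sqrt{361038} \approx 600.86 i$)
$\frac{f{\left(b{\left(13,-6 \right)} \right)}}{v} + \frac{4364562}{195708} = \frac{\sqrt{-203 - \left(9 - 13 \left(-1 - 6\right)^{2}\right)}}{i \sqrt{361038}} + \frac{4364562}{195708} = \sqrt{-203 - \left(9 - 13 \left(-7\right)^{2}\right)} \left(- \frac{i \sqrt{361038}}{361038}\right) + 4364562 \cdot \frac{1}{195708} = \sqrt{-203 + \left(-9 + 13 \cdot 49\right)} \left(- \frac{i \sqrt{361038}}{361038}\right) + \frac{727427}{32618} = \sqrt{-203 + \left(-9 + 637\right)} \left(- \frac{i \sqrt{361038}}{361038}\right) + \frac{727427}{32618} = \sqrt{-203 + 628} \left(- \frac{i \sqrt{361038}}{361038}\right) + \frac{727427}{32618} = \sqrt{425} \left(- \frac{i \sqrt{361038}}{361038}\right) + \frac{727427}{32618} = 5 \sqrt{17} \left(- \frac{i \sqrt{361038}}{361038}\right) + \frac{727427}{32618} = - \frac{5 i \sqrt{6137646}}{361038} + \frac{727427}{32618} = \frac{727427}{32618} - \frac{5 i \sqrt{6137646}}{361038}$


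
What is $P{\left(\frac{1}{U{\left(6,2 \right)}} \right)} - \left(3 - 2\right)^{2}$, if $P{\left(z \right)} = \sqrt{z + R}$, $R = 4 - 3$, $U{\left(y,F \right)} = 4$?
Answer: $-1 + \frac{\sqrt{5}}{2} \approx 0.11803$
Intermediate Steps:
$R = 1$
$P{\left(z \right)} = \sqrt{1 + z}$ ($P{\left(z \right)} = \sqrt{z + 1} = \sqrt{1 + z}$)
$P{\left(\frac{1}{U{\left(6,2 \right)}} \right)} - \left(3 - 2\right)^{2} = \sqrt{1 + \frac{1}{4}} - \left(3 - 2\right)^{2} = \sqrt{1 + \frac{1}{4}} - 1^{2} = \sqrt{\frac{5}{4}} - 1 = \frac{\sqrt{5}}{2} - 1 = -1 + \frac{\sqrt{5}}{2}$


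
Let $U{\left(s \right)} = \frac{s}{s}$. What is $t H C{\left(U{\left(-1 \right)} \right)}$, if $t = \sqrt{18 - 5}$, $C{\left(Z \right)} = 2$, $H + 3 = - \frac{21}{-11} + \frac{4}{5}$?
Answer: $- \frac{32 \sqrt{13}}{55} \approx -2.0978$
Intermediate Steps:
$U{\left(s \right)} = 1$
$H = - \frac{16}{55}$ ($H = -3 + \left(- \frac{21}{-11} + \frac{4}{5}\right) = -3 + \left(\left(-21\right) \left(- \frac{1}{11}\right) + 4 \cdot \frac{1}{5}\right) = -3 + \left(\frac{21}{11} + \frac{4}{5}\right) = -3 + \frac{149}{55} = - \frac{16}{55} \approx -0.29091$)
$t = \sqrt{13} \approx 3.6056$
$t H C{\left(U{\left(-1 \right)} \right)} = \sqrt{13} \left(- \frac{16}{55}\right) 2 = - \frac{16 \sqrt{13}}{55} \cdot 2 = - \frac{32 \sqrt{13}}{55}$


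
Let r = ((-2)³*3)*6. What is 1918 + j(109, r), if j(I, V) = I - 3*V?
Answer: 2459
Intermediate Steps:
r = -144 (r = -8*3*6 = -24*6 = -144)
1918 + j(109, r) = 1918 + (109 - 3*(-144)) = 1918 + (109 + 432) = 1918 + 541 = 2459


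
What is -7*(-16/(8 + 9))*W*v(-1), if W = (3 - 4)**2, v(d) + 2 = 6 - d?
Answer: 560/17 ≈ 32.941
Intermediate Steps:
v(d) = 4 - d (v(d) = -2 + (6 - d) = 4 - d)
W = 1 (W = (-1)**2 = 1)
-7*(-16/(8 + 9))*W*v(-1) = -7*-16/(8 + 9)*1*(4 - 1*(-1)) = -7*-16/17*1*(4 + 1) = -7*-16*1/17*1*5 = -7*(-16/17*1)*5 = -(-112)*5/17 = -7*(-80/17) = 560/17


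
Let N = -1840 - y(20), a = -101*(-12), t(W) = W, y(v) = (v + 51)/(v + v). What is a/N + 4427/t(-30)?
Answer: -109198639/736710 ≈ -148.22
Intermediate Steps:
y(v) = (51 + v)/(2*v) (y(v) = (51 + v)/((2*v)) = (51 + v)*(1/(2*v)) = (51 + v)/(2*v))
a = 1212
N = -73671/40 (N = -1840 - (51 + 20)/(2*20) = -1840 - 71/(2*20) = -1840 - 1*71/40 = -1840 - 71/40 = -73671/40 ≈ -1841.8)
a/N + 4427/t(-30) = 1212/(-73671/40) + 4427/(-30) = 1212*(-40/73671) + 4427*(-1/30) = -16160/24557 - 4427/30 = -109198639/736710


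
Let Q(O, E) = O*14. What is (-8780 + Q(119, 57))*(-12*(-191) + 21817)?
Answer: -171511426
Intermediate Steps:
Q(O, E) = 14*O
(-8780 + Q(119, 57))*(-12*(-191) + 21817) = (-8780 + 14*119)*(-12*(-191) + 21817) = (-8780 + 1666)*(2292 + 21817) = -7114*24109 = -171511426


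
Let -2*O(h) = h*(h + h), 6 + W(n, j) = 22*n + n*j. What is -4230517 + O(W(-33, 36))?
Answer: -7916917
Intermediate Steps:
W(n, j) = -6 + 22*n + j*n (W(n, j) = -6 + (22*n + n*j) = -6 + (22*n + j*n) = -6 + 22*n + j*n)
O(h) = -h² (O(h) = -h*(h + h)/2 = -h*2*h/2 = -h²)
-4230517 + O(W(-33, 36)) = -4230517 - (-6 + 22*(-33) + 36*(-33))² = -4230517 - (-6 - 726 - 1188)² = -4230517 - 1*(-1920)² = -4230517 - 1*3686400 = -4230517 - 3686400 = -7916917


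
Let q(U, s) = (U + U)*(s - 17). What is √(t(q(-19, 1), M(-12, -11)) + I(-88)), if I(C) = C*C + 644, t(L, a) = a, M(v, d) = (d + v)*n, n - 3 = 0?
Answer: √8319 ≈ 91.208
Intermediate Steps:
n = 3 (n = 3 + 0 = 3)
M(v, d) = 3*d + 3*v (M(v, d) = (d + v)*3 = 3*d + 3*v)
q(U, s) = 2*U*(-17 + s) (q(U, s) = (2*U)*(-17 + s) = 2*U*(-17 + s))
I(C) = 644 + C² (I(C) = C² + 644 = 644 + C²)
√(t(q(-19, 1), M(-12, -11)) + I(-88)) = √((3*(-11) + 3*(-12)) + (644 + (-88)²)) = √((-33 - 36) + (644 + 7744)) = √(-69 + 8388) = √8319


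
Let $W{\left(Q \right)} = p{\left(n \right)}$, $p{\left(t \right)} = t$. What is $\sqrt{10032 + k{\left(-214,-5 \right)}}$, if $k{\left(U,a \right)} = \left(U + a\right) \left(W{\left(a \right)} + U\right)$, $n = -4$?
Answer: $\sqrt{57774} \approx 240.36$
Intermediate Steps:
$W{\left(Q \right)} = -4$
$k{\left(U,a \right)} = \left(-4 + U\right) \left(U + a\right)$ ($k{\left(U,a \right)} = \left(U + a\right) \left(-4 + U\right) = \left(-4 + U\right) \left(U + a\right)$)
$\sqrt{10032 + k{\left(-214,-5 \right)}} = \sqrt{10032 - \left(-1946 - 45796\right)} = \sqrt{10032 + \left(45796 + 856 + 20 + 1070\right)} = \sqrt{10032 + 47742} = \sqrt{57774}$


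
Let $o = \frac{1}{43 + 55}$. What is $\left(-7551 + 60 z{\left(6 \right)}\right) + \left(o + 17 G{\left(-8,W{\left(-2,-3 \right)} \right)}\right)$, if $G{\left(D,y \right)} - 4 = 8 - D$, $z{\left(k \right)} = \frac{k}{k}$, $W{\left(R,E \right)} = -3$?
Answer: $- \frac{700797}{98} \approx -7151.0$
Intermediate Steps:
$z{\left(k \right)} = 1$
$o = \frac{1}{98} \approx 0.010204$
$G{\left(D,y \right)} = 12 - D$ ($G{\left(D,y \right)} = 4 - \left(-8 + D\right) = 12 - D$)
$\left(-7551 + 60 z{\left(6 \right)}\right) + \left(o + 17 G{\left(-8,W{\left(-2,-3 \right)} \right)}\right) = \left(-7551 + 60 \cdot 1\right) + \left(\frac{1}{98} + 17 \left(12 - -8\right)\right) = \left(-7551 + 60\right) + \left(\frac{1}{98} + 17 \left(12 + 8\right)\right) = -7491 + \left(\frac{1}{98} + 17 \cdot 20\right) = -7491 + \left(\frac{1}{98} + 340\right) = -7491 + \frac{33321}{98} = - \frac{700797}{98}$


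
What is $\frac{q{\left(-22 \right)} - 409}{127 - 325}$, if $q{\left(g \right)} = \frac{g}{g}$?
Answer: $\frac{68}{33} \approx 2.0606$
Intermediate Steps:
$q{\left(g \right)} = 1$
$\frac{q{\left(-22 \right)} - 409}{127 - 325} = \frac{1 - 409}{127 - 325} = - \frac{408}{-198} = \left(-408\right) \left(- \frac{1}{198}\right) = \frac{68}{33}$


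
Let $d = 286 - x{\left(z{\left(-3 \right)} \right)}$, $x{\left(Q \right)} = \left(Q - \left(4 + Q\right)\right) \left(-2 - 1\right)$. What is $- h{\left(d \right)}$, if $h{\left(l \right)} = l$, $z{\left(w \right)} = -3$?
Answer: $-274$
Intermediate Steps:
$x{\left(Q \right)} = 12$ ($x{\left(Q \right)} = \left(-4\right) \left(-3\right) = 12$)
$d = 274$ ($d = 286 - 12 = 274$)
$- h{\left(d \right)} = \left(-1\right) 274 = -274$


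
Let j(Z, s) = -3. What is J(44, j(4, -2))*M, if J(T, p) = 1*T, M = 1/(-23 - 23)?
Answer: -22/23 ≈ -0.95652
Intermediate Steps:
M = -1/46 (M = 1/(-46) = -1/46 ≈ -0.021739)
J(T, p) = T
J(44, j(4, -2))*M = 44*(-1/46) = -22/23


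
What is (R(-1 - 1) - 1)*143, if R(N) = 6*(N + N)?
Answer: -3575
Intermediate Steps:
R(N) = 12*N (R(N) = 6*(2*N) = 12*N)
(R(-1 - 1) - 1)*143 = (12*(-1 - 1) - 1)*143 = (12*(-2) - 1)*143 = (-24 - 1)*143 = -25*143 = -3575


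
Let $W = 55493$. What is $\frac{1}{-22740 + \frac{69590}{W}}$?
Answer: $- \frac{55493}{1261841230} \approx -4.3978 \cdot 10^{-5}$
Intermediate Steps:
$\frac{1}{-22740 + \frac{69590}{W}} = \frac{1}{-22740 + \frac{69590}{55493}} = \frac{1}{- \frac{1261841230}{55493}} = - \frac{55493}{1261841230}$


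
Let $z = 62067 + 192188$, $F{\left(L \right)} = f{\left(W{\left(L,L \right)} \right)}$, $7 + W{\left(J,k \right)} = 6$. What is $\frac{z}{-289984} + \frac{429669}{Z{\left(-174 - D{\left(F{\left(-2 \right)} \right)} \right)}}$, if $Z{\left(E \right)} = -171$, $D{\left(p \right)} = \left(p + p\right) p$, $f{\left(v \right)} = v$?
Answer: $- \frac{13848956989}{5509696} \approx -2513.6$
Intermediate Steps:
$W{\left(J,k \right)} = -1$ ($W{\left(J,k \right)} = -7 + 6 = -1$)
$F{\left(L \right)} = -1$
$D{\left(p \right)} = 2 p^{2}$ ($D{\left(p \right)} = 2 p p = 2 p^{2}$)
$z = 254255$
$\frac{z}{-289984} + \frac{429669}{Z{\left(-174 - D{\left(F{\left(-2 \right)} \right)} \right)}} = \frac{254255}{-289984} + \frac{429669}{-171} = 254255 \left(- \frac{1}{289984}\right) + 429669 \left(- \frac{1}{171}\right) = - \frac{254255}{289984} - \frac{47741}{19} = - \frac{13848956989}{5509696}$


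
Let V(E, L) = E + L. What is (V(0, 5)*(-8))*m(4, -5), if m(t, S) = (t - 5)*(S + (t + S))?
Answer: -240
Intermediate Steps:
m(t, S) = (-5 + t)*(t + 2*S) (m(t, S) = (-5 + t)*(S + (S + t)) = (-5 + t)*(t + 2*S))
(V(0, 5)*(-8))*m(4, -5) = ((0 + 5)*(-8))*(4² - 10*(-5) - 5*4 + 2*(-5)*4) = (5*(-8))*(16 + 50 - 20 - 40) = -40*6 = -240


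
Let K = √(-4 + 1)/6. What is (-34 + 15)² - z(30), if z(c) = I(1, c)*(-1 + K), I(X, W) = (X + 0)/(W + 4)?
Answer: 12275/34 - I*√3/204 ≈ 361.03 - 0.0084904*I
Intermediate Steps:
K = I*√3/6 (K = √(-3)*(⅙) = (I*√3)*(⅙) = I*√3/6 ≈ 0.28868*I)
I(X, W) = X/(4 + W)
z(c) = (-1 + I*√3/6)/(4 + c) (z(c) = (1/(4 + c))*(-1 + I*√3/6) = (-1 + I*√3/6)/(4 + c))
(-34 + 15)² - z(30) = (-34 + 15)² - (-6 + I*√3)/(6*(4 + 30)) = (-19)² - (-6 + I*√3)/(6*34) = 361 - (-6 + I*√3)/(6*34) = 361 - (-1/34 + I*√3/204) = 361 + (1/34 - I*√3/204) = 12275/34 - I*√3/204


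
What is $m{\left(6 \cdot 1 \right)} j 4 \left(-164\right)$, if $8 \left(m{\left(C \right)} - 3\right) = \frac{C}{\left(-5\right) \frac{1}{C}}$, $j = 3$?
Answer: $- \frac{20664}{5} \approx -4132.8$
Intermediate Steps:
$m{\left(C \right)} = 3 - \frac{C^{2}}{40}$ ($m{\left(C \right)} = 3 + \frac{C \frac{1}{\left(-5\right) \frac{1}{C}}}{8} = 3 + \frac{C \left(- \frac{C}{5}\right)}{8} = 3 + \frac{\left(- \frac{1}{5}\right) C^{2}}{8} = 3 - \frac{C^{2}}{40}$)
$m{\left(6 \cdot 1 \right)} j 4 \left(-164\right) = \left(3 - \frac{\left(6 \cdot 1\right)^{2}}{40}\right) 3 \cdot 4 \left(-164\right) = \left(3 - \frac{6^{2}}{40}\right) 3 \cdot 4 \left(-164\right) = \left(3 - \frac{9}{10}\right) 3 \cdot 4 \left(-164\right) = \frac{21}{10} \cdot 3 \cdot 4 \left(-164\right) = \frac{63}{10} \cdot 4 \left(-164\right) = \frac{126}{5} \left(-164\right) = - \frac{20664}{5}$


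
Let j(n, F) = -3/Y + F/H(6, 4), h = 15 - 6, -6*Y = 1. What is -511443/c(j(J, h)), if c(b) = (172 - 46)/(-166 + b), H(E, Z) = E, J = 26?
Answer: 16650311/28 ≈ 5.9465e+5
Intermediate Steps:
Y = -⅙ (Y = -⅙*1 = -⅙ ≈ -0.16667)
h = 9
j(n, F) = 18 + F/6 (j(n, F) = -3/(-⅙) + F/6 = -3*(-6) + F*(⅙) = 18 + F/6)
c(b) = 126/(-166 + b)
-511443/c(j(J, h)) = -511443/(126/(-166 + (18 + (⅙)*9))) = -511443/(126/(-166 + (18 + 3/2))) = -511443/(126/(-166 + 39/2)) = -511443/(126/(-293/2)) = -511443/(126*(-2/293)) = -511443/(-252/293) = -511443*(-293/252) = 16650311/28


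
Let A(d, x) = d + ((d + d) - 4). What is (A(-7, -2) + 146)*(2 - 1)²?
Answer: 121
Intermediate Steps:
A(d, x) = -4 + 3*d (A(d, x) = d + (2*d - 4) = d + (-4 + 2*d) = -4 + 3*d)
(A(-7, -2) + 146)*(2 - 1)² = ((-4 + 3*(-7)) + 146)*(2 - 1)² = ((-4 - 21) + 146)*1² = (-25 + 146)*1 = 121*1 = 121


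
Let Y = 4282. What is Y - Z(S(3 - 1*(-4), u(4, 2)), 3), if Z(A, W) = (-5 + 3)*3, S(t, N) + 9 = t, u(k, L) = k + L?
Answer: 4288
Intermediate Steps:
u(k, L) = L + k
S(t, N) = -9 + t
Z(A, W) = -6 (Z(A, W) = -2*3 = -6)
Y - Z(S(3 - 1*(-4), u(4, 2)), 3) = 4282 - 1*(-6) = 4282 + 6 = 4288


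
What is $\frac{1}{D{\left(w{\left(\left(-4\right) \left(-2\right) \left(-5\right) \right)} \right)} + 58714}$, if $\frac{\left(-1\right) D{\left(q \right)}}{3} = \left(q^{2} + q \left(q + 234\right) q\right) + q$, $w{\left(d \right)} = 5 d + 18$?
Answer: $- \frac{1}{5207456} \approx -1.9203 \cdot 10^{-7}$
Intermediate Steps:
$w{\left(d \right)} = 18 + 5 d$
$D{\left(q \right)} = - 3 q - 3 q^{2} - 3 q^{2} \left(234 + q\right)$ ($D{\left(q \right)} = - 3 \left(\left(q^{2} + q \left(q + 234\right) q\right) + q\right) = - 3 \left(\left(q^{2} + q \left(234 + q\right) q\right) + q\right) = - 3 \left(\left(q^{2} + q^{2} \left(234 + q\right)\right) + q\right) = - 3 \left(q + q^{2} + q^{2} \left(234 + q\right)\right) = - 3 q - 3 q^{2} - 3 q^{2} \left(234 + q\right)$)
$\frac{1}{D{\left(w{\left(\left(-4\right) \left(-2\right) \left(-5\right) \right)} \right)} + 58714} = \frac{1}{- 3 \left(18 + 5 \left(-4\right) \left(-2\right) \left(-5\right)\right) \left(1 + \left(18 + 5 \left(-4\right) \left(-2\right) \left(-5\right)\right)^{2} + 235 \left(18 + 5 \left(-4\right) \left(-2\right) \left(-5\right)\right)\right) + 58714} = \frac{1}{- 3 \left(18 + 5 \cdot 8 \left(-5\right)\right) \left(1 + \left(18 + 5 \cdot 8 \left(-5\right)\right)^{2} + 235 \left(18 + 5 \cdot 8 \left(-5\right)\right)\right) + 58714} = \frac{1}{- 3 \left(18 + 5 \left(-40\right)\right) \left(1 + \left(18 + 5 \left(-40\right)\right)^{2} + 235 \left(18 + 5 \left(-40\right)\right)\right) + 58714} = \frac{1}{- 3 \left(18 - 200\right) \left(1 + \left(18 - 200\right)^{2} + 235 \left(18 - 200\right)\right) + 58714} = \frac{1}{\left(-3\right) \left(-182\right) \left(1 + \left(-182\right)^{2} + 235 \left(-182\right)\right) + 58714} = \frac{1}{\left(-3\right) \left(-182\right) \left(1 + 33124 - 42770\right) + 58714} = \frac{1}{\left(-3\right) \left(-182\right) \left(-9645\right) + 58714} = \frac{1}{-5266170 + 58714} = \frac{1}{-5207456} = - \frac{1}{5207456}$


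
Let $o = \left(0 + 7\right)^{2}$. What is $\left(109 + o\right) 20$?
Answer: $3160$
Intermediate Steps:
$o = 49$ ($o = 7^{2} = 49$)
$\left(109 + o\right) 20 = \left(109 + 49\right) 20 = 158 \cdot 20 = 3160$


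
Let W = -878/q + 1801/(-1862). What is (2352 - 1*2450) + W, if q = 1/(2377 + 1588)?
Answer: -6482309017/1862 ≈ -3.4814e+6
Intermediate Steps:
q = 1/3965 ≈ 0.00025221
W = -6482126541/1862 (W = -878/1/3965 + 1801/(-1862) = -878*3965 + 1801*(-1/1862) = -3481270 - 1801/1862 = -6482126541/1862 ≈ -3.4813e+6)
(2352 - 1*2450) + W = (2352 - 1*2450) - 6482126541/1862 = (2352 - 2450) - 6482126541/1862 = -98 - 6482126541/1862 = -6482309017/1862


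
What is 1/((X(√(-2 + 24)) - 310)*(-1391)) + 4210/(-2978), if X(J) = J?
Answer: -140660603350/99498328761 + √22/133644498 ≈ -1.4137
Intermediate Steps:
1/((X(√(-2 + 24)) - 310)*(-1391)) + 4210/(-2978) = 1/(√(-2 + 24) - 310*(-1391)) + 4210/(-2978) = -1/1391/(√22 - 310) + 4210*(-1/2978) = -1/1391/(-310 + √22) - 2105/1489 = -1/(1391*(-310 + √22)) - 2105/1489 = -2105/1489 - 1/(1391*(-310 + √22))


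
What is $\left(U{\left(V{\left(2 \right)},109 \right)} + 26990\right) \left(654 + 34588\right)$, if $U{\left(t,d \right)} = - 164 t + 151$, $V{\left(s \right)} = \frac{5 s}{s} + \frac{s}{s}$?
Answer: $921824994$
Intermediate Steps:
$V{\left(s \right)} = 6$ ($V{\left(s \right)} = 5 + 1 = 6$)
$U{\left(t,d \right)} = 151 - 164 t$
$\left(U{\left(V{\left(2 \right)},109 \right)} + 26990\right) \left(654 + 34588\right) = \left(\left(151 - 984\right) + 26990\right) \left(654 + 34588\right) = \left(\left(151 - 984\right) + 26990\right) 35242 = \left(-833 + 26990\right) 35242 = 26157 \cdot 35242 = 921824994$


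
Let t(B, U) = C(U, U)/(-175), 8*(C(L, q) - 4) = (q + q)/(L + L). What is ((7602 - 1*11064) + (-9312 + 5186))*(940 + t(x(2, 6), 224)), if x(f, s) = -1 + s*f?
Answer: -356627057/50 ≈ -7.1325e+6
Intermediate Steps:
C(L, q) = 4 + q/(8*L) (C(L, q) = 4 + ((q + q)/(L + L))/8 = 4 + ((2*q)/((2*L)))/8 = 4 + ((2*q)*(1/(2*L)))/8 = 4 + (q/L)/8 = 4 + q/(8*L))
x(f, s) = -1 + f*s
t(B, U) = -33/1400 (t(B, U) = (4 + U/(8*U))/(-175) = (4 + ⅛)*(-1/175) = (33/8)*(-1/175) = -33/1400)
((7602 - 1*11064) + (-9312 + 5186))*(940 + t(x(2, 6), 224)) = ((7602 - 1*11064) + (-9312 + 5186))*(940 - 33/1400) = ((7602 - 11064) - 4126)*(1315967/1400) = (-3462 - 4126)*(1315967/1400) = -7588*1315967/1400 = -356627057/50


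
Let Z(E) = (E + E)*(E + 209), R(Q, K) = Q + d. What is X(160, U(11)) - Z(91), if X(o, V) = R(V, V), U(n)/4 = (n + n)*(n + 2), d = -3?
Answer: -53459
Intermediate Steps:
R(Q, K) = -3 + Q (R(Q, K) = Q - 3 = -3 + Q)
U(n) = 8*n*(2 + n) (U(n) = 4*((n + n)*(n + 2)) = 4*((2*n)*(2 + n)) = 4*(2*n*(2 + n)) = 8*n*(2 + n))
X(o, V) = -3 + V
Z(E) = 2*E*(209 + E) (Z(E) = (2*E)*(209 + E) = 2*E*(209 + E))
X(160, U(11)) - Z(91) = (-3 + 8*11*(2 + 11)) - 2*91*(209 + 91) = (-3 + 8*11*13) - 2*91*300 = (-3 + 1144) - 1*54600 = 1141 - 54600 = -53459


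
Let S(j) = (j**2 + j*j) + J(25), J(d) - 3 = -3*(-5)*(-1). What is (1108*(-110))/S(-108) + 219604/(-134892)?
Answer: -449185913/65523789 ≈ -6.8553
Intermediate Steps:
J(d) = -12 (J(d) = 3 - 3*(-5)*(-1) = 3 + 15*(-1) = 3 - 15 = -12)
S(j) = -12 + 2*j**2 (S(j) = (j**2 + j*j) - 12 = (j**2 + j**2) - 12 = 2*j**2 - 12 = -12 + 2*j**2)
(1108*(-110))/S(-108) + 219604/(-134892) = (1108*(-110))/(-12 + 2*(-108)**2) + 219604/(-134892) = -121880/(-12 + 2*11664) + 219604*(-1/134892) = -121880/(-12 + 23328) - 54901/33723 = -121880/23316 - 54901/33723 = -121880*1/23316 - 54901/33723 = -30470/5829 - 54901/33723 = -449185913/65523789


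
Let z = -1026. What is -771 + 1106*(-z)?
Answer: 1133985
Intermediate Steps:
-771 + 1106*(-z) = -771 + 1106*(-1*(-1026)) = -771 + 1106*1026 = -771 + 1134756 = 1133985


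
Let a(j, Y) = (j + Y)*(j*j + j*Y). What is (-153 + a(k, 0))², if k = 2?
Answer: 21025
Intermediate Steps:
a(j, Y) = (Y + j)*(j² + Y*j)
(-153 + a(k, 0))² = (-153 + 2*(0² + 2² + 2*0*2))² = (-153 + 2*(0 + 4 + 0))² = (-153 + 2*4)² = (-153 + 8)² = (-145)² = 21025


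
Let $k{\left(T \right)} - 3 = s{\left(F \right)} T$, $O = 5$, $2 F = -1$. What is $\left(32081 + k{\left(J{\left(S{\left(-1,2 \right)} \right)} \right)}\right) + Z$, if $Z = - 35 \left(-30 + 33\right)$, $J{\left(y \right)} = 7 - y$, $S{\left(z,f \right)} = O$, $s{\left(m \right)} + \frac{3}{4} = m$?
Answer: $\frac{63953}{2} \approx 31977.0$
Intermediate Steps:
$F = - \frac{1}{2}$ ($F = \frac{1}{2} \left(-1\right) = - \frac{1}{2} \approx -0.5$)
$s{\left(m \right)} = - \frac{3}{4} + m$
$S{\left(z,f \right)} = 5$
$k{\left(T \right)} = 3 - \frac{5 T}{4}$ ($k{\left(T \right)} = 3 + \left(- \frac{3}{4} - \frac{1}{2}\right) T = 3 - \frac{5 T}{4}$)
$Z = -105$ ($Z = \left(-35\right) 3 = -105$)
$\left(32081 + k{\left(J{\left(S{\left(-1,2 \right)} \right)} \right)}\right) + Z = \left(32081 + \left(3 - \frac{5 \left(7 - 5\right)}{4}\right)\right) - 105 = \left(32081 + \left(3 - \frac{5}{2}\right)\right) - 105 = \left(32081 + \frac{1}{2}\right) - 105 = \frac{64163}{2} - 105 = \frac{63953}{2}$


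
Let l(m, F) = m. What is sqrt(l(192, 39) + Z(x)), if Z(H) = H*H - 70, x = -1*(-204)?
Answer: sqrt(41738) ≈ 204.30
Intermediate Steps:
x = 204
Z(H) = -70 + H**2 (Z(H) = H**2 - 70 = -70 + H**2)
sqrt(l(192, 39) + Z(x)) = sqrt(192 + (-70 + 204**2)) = sqrt(192 + (-70 + 41616)) = sqrt(192 + 41546) = sqrt(41738)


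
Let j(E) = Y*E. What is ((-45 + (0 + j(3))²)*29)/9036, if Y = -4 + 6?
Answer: -29/1004 ≈ -0.028884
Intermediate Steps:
Y = 2
j(E) = 2*E
((-45 + (0 + j(3))²)*29)/9036 = ((-45 + (0 + 2*3)²)*29)/9036 = ((-45 + (0 + 6)²)*29)*(1/9036) = ((-45 + 6²)*29)*(1/9036) = ((-45 + 36)*29)*(1/9036) = -9*29*(1/9036) = -261*1/9036 = -29/1004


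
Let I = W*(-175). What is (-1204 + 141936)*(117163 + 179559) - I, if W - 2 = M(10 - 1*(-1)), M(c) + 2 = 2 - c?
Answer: 41758278929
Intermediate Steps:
M(c) = -c (M(c) = -2 + (2 - c) = -c)
W = -9 (W = 2 - (10 - 1*(-1)) = 2 - (10 + 1) = 2 - 1*11 = 2 - 11 = -9)
I = 1575 (I = -9*(-175) = 1575)
(-1204 + 141936)*(117163 + 179559) - I = (-1204 + 141936)*(117163 + 179559) - 1*1575 = 140732*296722 - 1575 = 41758280504 - 1575 = 41758278929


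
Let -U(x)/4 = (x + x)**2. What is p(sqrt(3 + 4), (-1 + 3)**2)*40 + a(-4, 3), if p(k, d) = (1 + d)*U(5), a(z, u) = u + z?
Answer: -80001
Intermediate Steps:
U(x) = -16*x**2 (U(x) = -4*(x + x)**2 = -4*4*x**2 = -16*x**2)
p(k, d) = -400 - 400*d (p(k, d) = (1 + d)*(-16*5**2) = (1 + d)*(-16*25) = (1 + d)*(-400) = -400 - 400*d)
p(sqrt(3 + 4), (-1 + 3)**2)*40 + a(-4, 3) = (-400 - 400*(-1 + 3)**2)*40 + (3 - 4) = (-400 - 400*2**2)*40 - 1 = (-400 - 400*4)*40 - 1 = (-400 - 1600)*40 - 1 = -2000*40 - 1 = -80000 - 1 = -80001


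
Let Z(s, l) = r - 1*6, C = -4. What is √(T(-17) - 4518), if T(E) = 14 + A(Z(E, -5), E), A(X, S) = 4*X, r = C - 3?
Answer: 2*I*√1139 ≈ 67.498*I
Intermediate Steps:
r = -7 (r = -4 - 3 = -7)
Z(s, l) = -13 (Z(s, l) = -7 - 1*6 = -7 - 6 = -13)
T(E) = -38 (T(E) = 14 + 4*(-13) = 14 - 52 = -38)
√(T(-17) - 4518) = √(-38 - 4518) = √(-4556) = 2*I*√1139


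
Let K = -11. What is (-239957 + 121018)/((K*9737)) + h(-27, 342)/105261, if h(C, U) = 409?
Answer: 966418834/867245379 ≈ 1.1144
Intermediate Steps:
(-239957 + 121018)/((K*9737)) + h(-27, 342)/105261 = (-239957 + 121018)/((-11*9737)) + 409/105261 = -118939/(-107107) + 409*(1/105261) = -118939*(-1/107107) + 409/105261 = 118939/107107 + 409/105261 = 966418834/867245379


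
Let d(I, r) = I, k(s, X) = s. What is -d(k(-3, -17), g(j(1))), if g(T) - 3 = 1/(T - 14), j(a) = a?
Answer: 3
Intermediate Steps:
g(T) = 3 + 1/(-14 + T) (g(T) = 3 + 1/(T - 14) = 3 + 1/(-14 + T))
-d(k(-3, -17), g(j(1))) = -1*(-3) = 3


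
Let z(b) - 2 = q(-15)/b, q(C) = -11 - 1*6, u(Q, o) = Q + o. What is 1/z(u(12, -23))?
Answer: 11/39 ≈ 0.28205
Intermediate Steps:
q(C) = -17 (q(C) = -11 - 6 = -17)
z(b) = 2 - 17/b
1/z(u(12, -23)) = 1/(2 - 17/(12 - 23)) = 1/(2 - 17/(-11)) = 1/(2 - 17*(-1/11)) = 1/(2 + 17/11) = 1/(39/11) = 11/39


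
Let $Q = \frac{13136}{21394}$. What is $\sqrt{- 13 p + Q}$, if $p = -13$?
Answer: $\frac{\sqrt{19408219617}}{10697} \approx 13.024$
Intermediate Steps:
$Q = \frac{6568}{10697}$ ($Q = 13136 \cdot \frac{1}{21394} = \frac{6568}{10697} \approx 0.614$)
$\sqrt{- 13 p + Q} = \sqrt{\left(-13\right) \left(-13\right) + \frac{6568}{10697}} = \sqrt{169 + \frac{6568}{10697}} = \sqrt{\frac{1814361}{10697}} = \frac{\sqrt{19408219617}}{10697}$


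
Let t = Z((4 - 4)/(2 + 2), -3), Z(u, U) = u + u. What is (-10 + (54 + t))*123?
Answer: 5412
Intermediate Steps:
Z(u, U) = 2*u
t = 0 (t = 2*((4 - 4)/(2 + 2)) = 2*(0/4) = 2*(0*(1/4)) = 2*0 = 0)
(-10 + (54 + t))*123 = (-10 + (54 + 0))*123 = (-10 + 54)*123 = 44*123 = 5412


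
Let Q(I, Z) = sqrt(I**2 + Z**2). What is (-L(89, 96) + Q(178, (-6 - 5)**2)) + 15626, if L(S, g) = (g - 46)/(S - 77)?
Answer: 93731/6 + 5*sqrt(1853) ≈ 15837.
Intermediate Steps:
L(S, g) = (-46 + g)/(-77 + S)
(-L(89, 96) + Q(178, (-6 - 5)**2)) + 15626 = (-(-46 + 96)/(-77 + 89) + sqrt(178**2 + ((-6 - 5)**2)**2)) + 15626 = (-50/12 + sqrt(31684 + ((-11)**2)**2)) + 15626 = (-50/12 + sqrt(31684 + 121**2)) + 15626 = (-1*25/6 + sqrt(31684 + 14641)) + 15626 = (-25/6 + sqrt(46325)) + 15626 = (-25/6 + 5*sqrt(1853)) + 15626 = 93731/6 + 5*sqrt(1853)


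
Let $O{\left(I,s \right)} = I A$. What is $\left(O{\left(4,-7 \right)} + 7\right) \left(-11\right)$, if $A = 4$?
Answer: $-253$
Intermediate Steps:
$O{\left(I,s \right)} = 4 I$ ($O{\left(I,s \right)} = I 4 = 4 I$)
$\left(O{\left(4,-7 \right)} + 7\right) \left(-11\right) = \left(4 \cdot 4 + 7\right) \left(-11\right) = \left(16 + 7\right) \left(-11\right) = 23 \left(-11\right) = -253$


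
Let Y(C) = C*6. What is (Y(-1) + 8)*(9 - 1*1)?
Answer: 16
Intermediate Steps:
Y(C) = 6*C
(Y(-1) + 8)*(9 - 1*1) = (6*(-1) + 8)*(9 - 1*1) = (-6 + 8)*(9 - 1) = 2*8 = 16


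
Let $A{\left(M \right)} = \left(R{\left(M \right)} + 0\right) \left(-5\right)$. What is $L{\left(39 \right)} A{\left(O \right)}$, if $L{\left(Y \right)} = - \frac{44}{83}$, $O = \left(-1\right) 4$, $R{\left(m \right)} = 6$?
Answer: $\frac{1320}{83} \approx 15.904$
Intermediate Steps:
$O = -4$
$A{\left(M \right)} = -30$ ($A{\left(M \right)} = \left(6 + 0\right) \left(-5\right) = 6 \left(-5\right) = -30$)
$L{\left(Y \right)} = - \frac{44}{83}$ ($L{\left(Y \right)} = \left(-44\right) \frac{1}{83} = - \frac{44}{83}$)
$L{\left(39 \right)} A{\left(O \right)} = \left(- \frac{44}{83}\right) \left(-30\right) = \frac{1320}{83}$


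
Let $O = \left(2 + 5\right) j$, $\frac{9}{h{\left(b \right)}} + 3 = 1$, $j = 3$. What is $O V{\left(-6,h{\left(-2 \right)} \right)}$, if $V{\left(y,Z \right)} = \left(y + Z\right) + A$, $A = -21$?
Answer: $- \frac{1323}{2} \approx -661.5$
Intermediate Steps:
$h{\left(b \right)} = - \frac{9}{2}$ ($h{\left(b \right)} = \frac{9}{-3 + 1} = \frac{9}{-2} = 9 \left(- \frac{1}{2}\right) = - \frac{9}{2}$)
$V{\left(y,Z \right)} = -21 + Z + y$ ($V{\left(y,Z \right)} = \left(y + Z\right) - 21 = \left(Z + y\right) - 21 = -21 + Z + y$)
$O = 21$ ($O = \left(2 + 5\right) 3 = 7 \cdot 3 = 21$)
$O V{\left(-6,h{\left(-2 \right)} \right)} = 21 \left(-21 - \frac{9}{2} - 6\right) = 21 \left(- \frac{63}{2}\right) = - \frac{1323}{2}$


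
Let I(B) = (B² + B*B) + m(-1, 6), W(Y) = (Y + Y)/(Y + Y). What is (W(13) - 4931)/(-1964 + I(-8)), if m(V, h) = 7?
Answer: 4930/1829 ≈ 2.6955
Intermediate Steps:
W(Y) = 1 (W(Y) = (2*Y)/((2*Y)) = (2*Y)*(1/(2*Y)) = 1)
I(B) = 7 + 2*B² (I(B) = (B² + B*B) + 7 = (B² + B²) + 7 = 2*B² + 7 = 7 + 2*B²)
(W(13) - 4931)/(-1964 + I(-8)) = (1 - 4931)/(-1964 + (7 + 2*(-8)²)) = -4930/(-1964 + (7 + 2*64)) = -4930/(-1964 + (7 + 128)) = -4930/(-1964 + 135) = -4930/(-1829) = -4930*(-1/1829) = 4930/1829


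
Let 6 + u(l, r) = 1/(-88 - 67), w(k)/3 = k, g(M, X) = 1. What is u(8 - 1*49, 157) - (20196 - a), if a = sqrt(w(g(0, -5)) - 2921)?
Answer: -3131311/155 + I*sqrt(2918) ≈ -20202.0 + 54.018*I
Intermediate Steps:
w(k) = 3*k
a = I*sqrt(2918) (a = sqrt(3*1 - 2921) = sqrt(3 - 2921) = sqrt(-2918) = I*sqrt(2918) ≈ 54.018*I)
u(l, r) = -931/155 (u(l, r) = -6 + 1/(-88 - 67) = -6 + 1/(-155) = -6 - 1/155 = -931/155)
u(8 - 1*49, 157) - (20196 - a) = -931/155 - (20196 - I*sqrt(2918)) = -931/155 + (-20196 + I*sqrt(2918)) = -3131311/155 + I*sqrt(2918)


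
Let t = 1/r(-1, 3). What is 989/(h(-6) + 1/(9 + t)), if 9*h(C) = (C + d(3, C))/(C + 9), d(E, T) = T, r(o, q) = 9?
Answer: -729882/247 ≈ -2955.0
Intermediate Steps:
h(C) = 2*C/(9*(9 + C)) (h(C) = ((C + C)/(C + 9))/9 = ((2*C)/(9 + C))/9 = (2*C/(9 + C))/9 = 2*C/(9*(9 + C)))
t = ⅑ (t = 1/9 = ⅑ ≈ 0.11111)
989/(h(-6) + 1/(9 + t)) = 989/((2/9)*(-6)/(9 - 6) + 1/(9 + ⅑)) = 989/((2/9)*(-6)/3 + 1/(82/9)) = 989/((2/9)*(-6)*(⅓) + 9/82) = 989/(-4/9 + 9/82) = 989/(-247/738) = -738/247*989 = -729882/247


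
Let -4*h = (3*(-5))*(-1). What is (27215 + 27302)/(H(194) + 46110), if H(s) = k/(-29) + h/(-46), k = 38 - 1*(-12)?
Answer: 290902712/246034195 ≈ 1.1824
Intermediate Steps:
k = 50 (k = 38 + 12 = 50)
h = -15/4 (h = -3*(-5)*(-1)/4 = -(-15)*(-1)/4 = -¼*15 = -15/4 ≈ -3.7500)
H(s) = -8765/5336 (H(s) = 50/(-29) - 15/4/(-46) = 50*(-1/29) - 15/4*(-1/46) = -50/29 + 15/184 = -8765/5336)
(27215 + 27302)/(H(194) + 46110) = (27215 + 27302)/(-8765/5336 + 46110) = 54517/(246034195/5336) = 54517*(5336/246034195) = 290902712/246034195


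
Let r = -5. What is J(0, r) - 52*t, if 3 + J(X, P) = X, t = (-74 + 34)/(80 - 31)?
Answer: 1933/49 ≈ 39.449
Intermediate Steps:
t = -40/49 ≈ -0.81633
J(X, P) = -3 + X
J(0, r) - 52*t = (-3 + 0) - 52*(-40/49) = -3 + 2080/49 = 1933/49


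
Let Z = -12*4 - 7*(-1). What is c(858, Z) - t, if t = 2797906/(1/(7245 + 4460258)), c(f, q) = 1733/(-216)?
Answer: -2699925144924821/216 ≈ -1.2500e+13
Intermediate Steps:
Z = -41 (Z = -48 + 7 = -41)
c(f, q) = -1733/216 (c(f, q) = 1733*(-1/216) = -1733/216)
t = 12499653448718 (t = 2797906/(1/4467503) = 2797906*4467503 = 12499653448718)
c(858, Z) - t = -1733/216 - 1*12499653448718 = -1733/216 - 12499653448718 = -2699925144924821/216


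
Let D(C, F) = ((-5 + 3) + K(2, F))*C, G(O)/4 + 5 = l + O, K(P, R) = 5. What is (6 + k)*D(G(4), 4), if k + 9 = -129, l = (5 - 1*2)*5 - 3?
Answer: -17424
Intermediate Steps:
l = 12 (l = (5 - 2)*5 - 3 = 3*5 - 3 = 15 - 3 = 12)
k = -138 (k = -9 - 129 = -138)
G(O) = 28 + 4*O (G(O) = -20 + 4*(12 + O) = -20 + (48 + 4*O) = 28 + 4*O)
D(C, F) = 3*C (D(C, F) = ((-5 + 3) + 5)*C = (-2 + 5)*C = 3*C)
(6 + k)*D(G(4), 4) = (6 - 138)*(3*(28 + 4*4)) = -396*(28 + 16) = -396*44 = -132*132 = -17424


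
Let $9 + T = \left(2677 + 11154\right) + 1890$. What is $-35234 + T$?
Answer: $-19522$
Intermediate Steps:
$T = 15712$ ($T = -9 + \left(\left(2677 + 11154\right) + 1890\right) = -9 + \left(13831 + 1890\right) = -9 + 15721 = 15712$)
$-35234 + T = -35234 + 15712 = -19522$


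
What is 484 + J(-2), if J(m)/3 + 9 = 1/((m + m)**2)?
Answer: 7315/16 ≈ 457.19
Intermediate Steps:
J(m) = -27 + 3/(4*m**2) (J(m) = -27 + 3/((m + m)**2) = -27 + 3/((2*m)**2) = -27 + 3/((4*m**2)) = -27 + 3*(1/(4*m**2)) = -27 + 3/(4*m**2))
484 + J(-2) = 484 + (-27 + (3/4)/(-2)**2) = 484 + (-27 + (3/4)*(1/4)) = 484 + (-27 + 3/16) = 484 - 429/16 = 7315/16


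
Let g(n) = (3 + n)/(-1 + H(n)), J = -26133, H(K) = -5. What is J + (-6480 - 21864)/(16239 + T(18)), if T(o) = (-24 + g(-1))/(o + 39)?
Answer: -18142714173/694199 ≈ -26135.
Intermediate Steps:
g(n) = -1/2 - n/6 (g(n) = (3 + n)/(-1 - 5) = (3 + n)/(-6) = (3 + n)*(-1/6) = -1/2 - n/6)
T(o) = -73/(3*(39 + o)) (T(o) = (-24 + (-1/2 - 1/6*(-1)))/(o + 39) = (-24 + (-1/2 + 1/6))/(39 + o) = (-24 - 1/3)/(39 + o) = -73/(3*(39 + o)))
J + (-6480 - 21864)/(16239 + T(18)) = -26133 + (-6480 - 21864)/(16239 - 73/(117 + 3*18)) = -26133 - 28344/(16239 - 73/(117 + 54)) = -26133 - 28344/(16239 - 73/171) = -26133 - 28344/2776796/171 = -26133 - 28344*171/2776796 = -26133 - 1211706/694199 = -18142714173/694199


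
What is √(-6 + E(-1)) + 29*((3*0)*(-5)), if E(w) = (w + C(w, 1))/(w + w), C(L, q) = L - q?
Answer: 3*I*√2/2 ≈ 2.1213*I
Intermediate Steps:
E(w) = (-1 + 2*w)/(2*w) (E(w) = (w + (w - 1*1))/(w + w) = (w + (w - 1))/((2*w)) = (w + (-1 + w))*(1/(2*w)) = (-1 + 2*w)*(1/(2*w)) = (-1 + 2*w)/(2*w))
√(-6 + E(-1)) + 29*((3*0)*(-5)) = √(-6 + (-½ - 1)/(-1)) + 29*((3*0)*(-5)) = √(-6 - 1*(-3/2)) + 29*(0*(-5)) = √(-6 + 3/2) + 29*0 = √(-9/2) + 0 = 3*I*√2/2 + 0 = 3*I*√2/2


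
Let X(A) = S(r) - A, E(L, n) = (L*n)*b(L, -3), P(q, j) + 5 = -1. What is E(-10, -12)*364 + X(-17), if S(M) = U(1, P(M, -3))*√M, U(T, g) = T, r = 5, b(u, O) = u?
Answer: -436783 + √5 ≈ -4.3678e+5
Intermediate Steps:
P(q, j) = -6 (P(q, j) = -5 - 1 = -6)
S(M) = √M (S(M) = 1*√M = √M)
E(L, n) = n*L² (E(L, n) = (L*n)*L = n*L²)
X(A) = √5 - A
E(-10, -12)*364 + X(-17) = -12*(-10)²*364 + (√5 - 1*(-17)) = -12*100*364 + (√5 + 17) = -1200*364 + (17 + √5) = -436800 + (17 + √5) = -436783 + √5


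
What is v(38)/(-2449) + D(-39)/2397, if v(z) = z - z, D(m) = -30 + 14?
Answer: -16/2397 ≈ -0.0066750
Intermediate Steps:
D(m) = -16
v(z) = 0
v(38)/(-2449) + D(-39)/2397 = 0/(-2449) - 16/2397 = 0*(-1/2449) - 16*1/2397 = 0 - 16/2397 = -16/2397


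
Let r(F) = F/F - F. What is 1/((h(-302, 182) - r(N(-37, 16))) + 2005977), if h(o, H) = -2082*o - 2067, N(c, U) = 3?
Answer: 1/2632676 ≈ 3.7984e-7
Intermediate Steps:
r(F) = 1 - F
h(o, H) = -2067 - 2082*o
1/((h(-302, 182) - r(N(-37, 16))) + 2005977) = 1/(((-2067 - 2082*(-302)) - (1 - 1*3)) + 2005977) = 1/(((-2067 + 628764) - (1 - 3)) + 2005977) = 1/((626697 - 1*(-2)) + 2005977) = 1/((626697 + 2) + 2005977) = 1/(626699 + 2005977) = 1/2632676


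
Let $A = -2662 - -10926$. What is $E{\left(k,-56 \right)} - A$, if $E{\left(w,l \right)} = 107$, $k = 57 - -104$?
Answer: $-8157$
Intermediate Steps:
$k = 161$ ($k = 57 + 104 = 161$)
$A = 8264$ ($A = -2662 + 10926 = 8264$)
$E{\left(k,-56 \right)} - A = 107 - 8264 = -8157$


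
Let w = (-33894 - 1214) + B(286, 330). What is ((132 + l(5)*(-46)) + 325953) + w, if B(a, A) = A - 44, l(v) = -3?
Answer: 291401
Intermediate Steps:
B(a, A) = -44 + A
w = -34822 (w = (-33894 - 1214) + (-44 + 330) = -35108 + 286 = -34822)
((132 + l(5)*(-46)) + 325953) + w = ((132 - 3*(-46)) + 325953) - 34822 = ((132 + 138) + 325953) - 34822 = (270 + 325953) - 34822 = 326223 - 34822 = 291401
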